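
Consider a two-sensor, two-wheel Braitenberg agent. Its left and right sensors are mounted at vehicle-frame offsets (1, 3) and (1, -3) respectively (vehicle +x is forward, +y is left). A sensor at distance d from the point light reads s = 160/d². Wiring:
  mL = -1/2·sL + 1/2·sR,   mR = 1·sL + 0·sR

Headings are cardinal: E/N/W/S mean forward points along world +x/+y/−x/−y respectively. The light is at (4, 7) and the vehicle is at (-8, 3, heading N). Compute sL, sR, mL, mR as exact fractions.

80/117 16/9 64/117 80/117

left sensor world pos  = (-11, 4); dL² = 234
right sensor world pos = (-5, 4); dR² = 90
sL = 160/234 = 80/117
sR = 160/90 = 16/9
mL = -1/2·sL + 1/2·sR = 64/117
mR = 1·sL + 0·sR = 80/117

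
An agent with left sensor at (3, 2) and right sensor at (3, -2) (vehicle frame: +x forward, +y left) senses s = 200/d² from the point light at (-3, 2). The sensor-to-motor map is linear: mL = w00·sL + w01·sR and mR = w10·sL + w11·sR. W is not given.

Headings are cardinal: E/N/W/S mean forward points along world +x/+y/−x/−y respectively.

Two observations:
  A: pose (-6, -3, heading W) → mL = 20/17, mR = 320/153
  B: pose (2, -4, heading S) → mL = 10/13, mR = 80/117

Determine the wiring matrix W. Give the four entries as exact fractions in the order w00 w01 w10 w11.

1/2 0 -1 1

obs A: pose=(-6,-3,W) → sL=40/17, sR=40/9, mL=20/17, mR=320/153
obs B: pose=(2,-4,S) → sL=20/13, sR=20/9, mL=10/13, mR=80/117
sensor matrix S = [[40/17, 40/9], [20/13, 20/9]]; det S = -3200/1989
solve [mL_A; mL_B] = S·[w00; w01] and [mR_A; mR_B] = S·[w10; w11]:
  w00 = 1/2, w01 = 0, w10 = -1, w11 = 1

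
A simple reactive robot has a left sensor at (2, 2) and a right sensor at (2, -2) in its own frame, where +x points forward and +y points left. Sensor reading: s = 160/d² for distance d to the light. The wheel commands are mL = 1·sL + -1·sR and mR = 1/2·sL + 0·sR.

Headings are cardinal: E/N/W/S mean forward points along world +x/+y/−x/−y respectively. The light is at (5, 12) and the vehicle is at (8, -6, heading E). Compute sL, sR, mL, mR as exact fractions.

left sensor world pos  = (10, -4); dL² = 281
right sensor world pos = (10, -8); dR² = 425
sL = 160/281 = 160/281
sR = 160/425 = 32/85
mL = 1·sL + -1·sR = 4608/23885
mR = 1/2·sL + 0·sR = 80/281

160/281 32/85 4608/23885 80/281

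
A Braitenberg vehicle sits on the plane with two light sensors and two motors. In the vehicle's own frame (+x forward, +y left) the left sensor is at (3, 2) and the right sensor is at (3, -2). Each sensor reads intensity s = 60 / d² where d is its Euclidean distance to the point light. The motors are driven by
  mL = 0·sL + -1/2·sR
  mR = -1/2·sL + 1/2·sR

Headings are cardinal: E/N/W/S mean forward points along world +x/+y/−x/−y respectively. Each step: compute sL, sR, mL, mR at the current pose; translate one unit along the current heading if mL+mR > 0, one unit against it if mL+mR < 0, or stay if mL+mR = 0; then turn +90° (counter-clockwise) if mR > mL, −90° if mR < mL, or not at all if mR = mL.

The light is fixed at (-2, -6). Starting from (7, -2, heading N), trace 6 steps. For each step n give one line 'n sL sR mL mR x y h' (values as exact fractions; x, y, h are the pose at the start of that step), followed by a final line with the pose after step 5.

n=0: pose=(7,-2,N); sL=30/49, sR=6/17; mL=-3/17, mR=-108/833; mL+mR=-15/49 → advance -1; mR−mL=39/833 → turn +1·90°
n=1: pose=(7,-3,W); sL=60/37, sR=60/61; mL=-30/61, mR=-720/2257; mL+mR=-30/37 → advance -1; mR−mL=390/2257 → turn +1·90°
n=2: pose=(8,-3,S); sL=5/12, sR=15/16; mL=-15/32, mR=25/96; mL+mR=-5/24 → advance -1; mR−mL=35/48 → turn +1·90°
n=3: pose=(8,-2,E); sL=12/41, sR=60/173; mL=-30/173, mR=192/7093; mL+mR=-6/41 → advance -1; mR−mL=1422/7093 → turn +1·90°
n=4: pose=(7,-2,N); sL=30/49, sR=6/17; mL=-3/17, mR=-108/833; mL+mR=-15/49 → advance -1; mR−mL=39/833 → turn +1·90°
n=5: pose=(7,-3,W); sL=60/37, sR=60/61; mL=-30/61, mR=-720/2257; mL+mR=-30/37 → advance -1; mR−mL=390/2257 → turn +1·90°

0 30/49 6/17 -3/17 -108/833 7 -2 N
1 60/37 60/61 -30/61 -720/2257 7 -3 W
2 5/12 15/16 -15/32 25/96 8 -3 S
3 12/41 60/173 -30/173 192/7093 8 -2 E
4 30/49 6/17 -3/17 -108/833 7 -2 N
5 60/37 60/61 -30/61 -720/2257 7 -3 W
final 8 -3 S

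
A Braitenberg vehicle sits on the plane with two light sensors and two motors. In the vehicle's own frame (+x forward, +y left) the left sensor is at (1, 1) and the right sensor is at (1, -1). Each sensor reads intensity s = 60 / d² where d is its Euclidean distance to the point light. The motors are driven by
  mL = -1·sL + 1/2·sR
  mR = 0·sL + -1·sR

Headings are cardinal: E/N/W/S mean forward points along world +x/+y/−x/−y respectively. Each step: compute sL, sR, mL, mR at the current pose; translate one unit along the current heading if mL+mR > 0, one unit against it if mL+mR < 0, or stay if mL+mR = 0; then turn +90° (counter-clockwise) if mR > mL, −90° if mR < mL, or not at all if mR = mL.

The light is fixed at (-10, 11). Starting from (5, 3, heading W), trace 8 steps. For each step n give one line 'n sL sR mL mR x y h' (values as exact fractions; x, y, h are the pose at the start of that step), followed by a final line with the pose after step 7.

0 60/277 12/49 -1278/13573 -12/49 5 3 W
1 30/137 30/169 -3015/23153 -30/169 6 3 N
2 60/353 60/389 -12750/137317 -60/389 6 2 E
3 15/89 15/74 -885/13172 -15/74 5 2 S
4 60/277 12/49 -1278/13573 -12/49 5 3 W
5 30/137 30/169 -3015/23153 -30/169 6 3 N
6 60/353 60/389 -12750/137317 -60/389 6 2 E
7 15/89 15/74 -885/13172 -15/74 5 2 S
final 5 3 W

n=0: pose=(5,3,W); sL=60/277, sR=12/49; mL=-1278/13573, mR=-12/49; mL+mR=-4602/13573 → advance -1; mR−mL=-2046/13573 → turn -1·90°
n=1: pose=(6,3,N); sL=30/137, sR=30/169; mL=-3015/23153, mR=-30/169; mL+mR=-7125/23153 → advance -1; mR−mL=-1095/23153 → turn -1·90°
n=2: pose=(6,2,E); sL=60/353, sR=60/389; mL=-12750/137317, mR=-60/389; mL+mR=-33930/137317 → advance -1; mR−mL=-8430/137317 → turn -1·90°
n=3: pose=(5,2,S); sL=15/89, sR=15/74; mL=-885/13172, mR=-15/74; mL+mR=-3555/13172 → advance -1; mR−mL=-1785/13172 → turn -1·90°
n=4: pose=(5,3,W); sL=60/277, sR=12/49; mL=-1278/13573, mR=-12/49; mL+mR=-4602/13573 → advance -1; mR−mL=-2046/13573 → turn -1·90°
n=5: pose=(6,3,N); sL=30/137, sR=30/169; mL=-3015/23153, mR=-30/169; mL+mR=-7125/23153 → advance -1; mR−mL=-1095/23153 → turn -1·90°
n=6: pose=(6,2,E); sL=60/353, sR=60/389; mL=-12750/137317, mR=-60/389; mL+mR=-33930/137317 → advance -1; mR−mL=-8430/137317 → turn -1·90°
n=7: pose=(5,2,S); sL=15/89, sR=15/74; mL=-885/13172, mR=-15/74; mL+mR=-3555/13172 → advance -1; mR−mL=-1785/13172 → turn -1·90°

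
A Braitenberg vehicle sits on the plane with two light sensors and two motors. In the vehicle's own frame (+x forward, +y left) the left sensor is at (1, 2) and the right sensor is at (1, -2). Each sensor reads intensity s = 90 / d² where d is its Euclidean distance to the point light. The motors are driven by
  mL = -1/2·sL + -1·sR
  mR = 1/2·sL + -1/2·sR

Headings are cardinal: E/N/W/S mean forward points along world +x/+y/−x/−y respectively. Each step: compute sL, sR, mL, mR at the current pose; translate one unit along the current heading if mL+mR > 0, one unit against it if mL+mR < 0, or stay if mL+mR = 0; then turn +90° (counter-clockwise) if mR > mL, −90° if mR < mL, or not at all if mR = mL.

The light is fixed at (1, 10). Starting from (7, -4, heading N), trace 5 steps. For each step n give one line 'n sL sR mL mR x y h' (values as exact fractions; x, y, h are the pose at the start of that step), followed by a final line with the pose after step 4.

n=0: pose=(7,-4,N); sL=18/37, sR=90/233; mL=-5427/8621, mR=432/8621; mL+mR=-135/233 → advance -1; mR−mL=5859/8621 → turn +1·90°
n=1: pose=(7,-5,W); sL=45/157, sR=45/97; mL=-18495/30458, mR=-1350/15229; mL+mR=-135/194 → advance -1; mR−mL=15795/30458 → turn +1·90°
n=2: pose=(8,-5,S); sL=90/337, sR=90/281; mL=-42975/94697, mR=-2520/94697; mL+mR=-135/281 → advance -1; mR−mL=40455/94697 → turn +1·90°
n=3: pose=(8,-4,E); sL=45/104, sR=9/32; mL=-207/416, mR=63/832; mL+mR=-27/64 → advance -1; mR−mL=477/832 → turn +1·90°
n=4: pose=(7,-4,N); sL=18/37, sR=90/233; mL=-5427/8621, mR=432/8621; mL+mR=-135/233 → advance -1; mR−mL=5859/8621 → turn +1·90°

0 18/37 90/233 -5427/8621 432/8621 7 -4 N
1 45/157 45/97 -18495/30458 -1350/15229 7 -5 W
2 90/337 90/281 -42975/94697 -2520/94697 8 -5 S
3 45/104 9/32 -207/416 63/832 8 -4 E
4 18/37 90/233 -5427/8621 432/8621 7 -4 N
final 7 -5 W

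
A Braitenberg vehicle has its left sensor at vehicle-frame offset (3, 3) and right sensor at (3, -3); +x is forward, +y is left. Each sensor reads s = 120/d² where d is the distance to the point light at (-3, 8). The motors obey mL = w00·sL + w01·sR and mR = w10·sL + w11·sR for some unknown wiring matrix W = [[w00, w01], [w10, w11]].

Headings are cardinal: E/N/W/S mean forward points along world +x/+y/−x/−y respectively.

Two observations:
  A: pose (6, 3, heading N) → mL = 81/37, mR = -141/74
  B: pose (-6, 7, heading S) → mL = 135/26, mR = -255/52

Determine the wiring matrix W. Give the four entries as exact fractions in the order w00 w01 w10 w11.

1 -1 -1/2 -1/2

obs A: pose=(6,3,N) → sL=3, sR=30/37, mL=81/37, mR=-141/74
obs B: pose=(-6,7,S) → sL=15/2, sR=30/13, mL=135/26, mR=-255/52
sensor matrix S = [[3, 30/37], [15/2, 30/13]]; det S = 405/481
solve [mL_A; mL_B] = S·[w00; w01] and [mR_A; mR_B] = S·[w10; w11]:
  w00 = 1, w01 = -1, w10 = -1/2, w11 = -1/2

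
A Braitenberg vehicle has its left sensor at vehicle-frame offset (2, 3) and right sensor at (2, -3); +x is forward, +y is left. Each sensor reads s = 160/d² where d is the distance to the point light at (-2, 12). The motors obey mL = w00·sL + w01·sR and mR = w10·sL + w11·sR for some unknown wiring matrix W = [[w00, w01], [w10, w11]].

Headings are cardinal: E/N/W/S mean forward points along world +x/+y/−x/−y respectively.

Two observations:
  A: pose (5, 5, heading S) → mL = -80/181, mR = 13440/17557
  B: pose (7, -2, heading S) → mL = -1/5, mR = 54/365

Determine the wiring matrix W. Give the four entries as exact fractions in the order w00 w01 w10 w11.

obs A: pose=(5,5,S) → sL=160/181, sR=160/97, mL=-80/181, mR=13440/17557
obs B: pose=(7,-2,S) → sL=2/5, sR=40/73, mL=-1/5, mR=54/365
sensor matrix S = [[160/181, 160/97], [2/5, 40/73]]; det S = -224832/1281661
solve [mL_A; mL_B] = S·[w00; w01] and [mR_A; mR_B] = S·[w10; w11]:
  w00 = -1/2, w01 = 0, w10 = -1, w11 = 1

-1/2 0 -1 1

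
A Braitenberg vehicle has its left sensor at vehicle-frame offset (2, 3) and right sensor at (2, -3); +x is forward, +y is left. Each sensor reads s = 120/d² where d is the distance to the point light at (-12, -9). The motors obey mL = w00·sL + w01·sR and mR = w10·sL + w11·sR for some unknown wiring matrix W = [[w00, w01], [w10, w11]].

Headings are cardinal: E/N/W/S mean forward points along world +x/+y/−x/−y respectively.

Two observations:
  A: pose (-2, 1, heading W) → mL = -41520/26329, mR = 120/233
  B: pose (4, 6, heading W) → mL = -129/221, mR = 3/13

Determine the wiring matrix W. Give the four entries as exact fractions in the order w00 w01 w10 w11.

obs A: pose=(-2,1,W) → sL=120/113, sR=120/233, mL=-41520/26329, mR=120/233
obs B: pose=(4,6,W) → sL=6/17, sR=3/13, mL=-129/221, mR=3/13
sensor matrix S = [[120/113, 120/233], [6/17, 3/13]]; det S = 368280/5818709
solve [mL_A; mL_B] = S·[w00; w01] and [mR_A; mR_B] = S·[w10; w11]:
  w00 = -1, w01 = -1, w10 = 0, w11 = 1

-1 -1 0 1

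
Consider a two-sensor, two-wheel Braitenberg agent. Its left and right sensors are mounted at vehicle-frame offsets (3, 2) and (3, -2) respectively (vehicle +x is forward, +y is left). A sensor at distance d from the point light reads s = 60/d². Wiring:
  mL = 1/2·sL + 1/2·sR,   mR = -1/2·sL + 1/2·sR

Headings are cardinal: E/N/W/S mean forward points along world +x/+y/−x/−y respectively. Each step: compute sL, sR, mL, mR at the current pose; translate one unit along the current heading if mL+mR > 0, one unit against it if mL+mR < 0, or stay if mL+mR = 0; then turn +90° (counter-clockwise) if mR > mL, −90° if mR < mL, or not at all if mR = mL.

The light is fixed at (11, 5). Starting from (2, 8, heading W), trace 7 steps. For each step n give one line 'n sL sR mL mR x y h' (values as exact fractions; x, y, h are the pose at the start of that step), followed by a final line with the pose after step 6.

n=0: pose=(2,8,W); sL=12/29, sR=60/169; mL=1884/4901, mR=-144/4901; mL+mR=60/169 → advance +1; mR−mL=-12/29 → turn -1·90°
n=1: pose=(1,8,N); sL=1/3, sR=3/5; mL=7/15, mR=2/15; mL+mR=3/5 → advance +1; mR−mL=-1/3 → turn -1·90°
n=2: pose=(1,9,E); sL=12/17, sR=60/53; mL=828/901, mR=192/901; mL+mR=60/53 → advance +1; mR−mL=-12/17 → turn -1·90°
n=3: pose=(2,9,S); sL=6/5, sR=30/61; mL=258/305, mR=-108/305; mL+mR=30/61 → advance +1; mR−mL=-6/5 → turn -1·90°
n=4: pose=(2,8,W); sL=12/29, sR=60/169; mL=1884/4901, mR=-144/4901; mL+mR=60/169 → advance +1; mR−mL=-12/29 → turn -1·90°
n=5: pose=(1,8,N); sL=1/3, sR=3/5; mL=7/15, mR=2/15; mL+mR=3/5 → advance +1; mR−mL=-1/3 → turn -1·90°
n=6: pose=(1,9,E); sL=12/17, sR=60/53; mL=828/901, mR=192/901; mL+mR=60/53 → advance +1; mR−mL=-12/17 → turn -1·90°

0 12/29 60/169 1884/4901 -144/4901 2 8 W
1 1/3 3/5 7/15 2/15 1 8 N
2 12/17 60/53 828/901 192/901 1 9 E
3 6/5 30/61 258/305 -108/305 2 9 S
4 12/29 60/169 1884/4901 -144/4901 2 8 W
5 1/3 3/5 7/15 2/15 1 8 N
6 12/17 60/53 828/901 192/901 1 9 E
final 2 9 S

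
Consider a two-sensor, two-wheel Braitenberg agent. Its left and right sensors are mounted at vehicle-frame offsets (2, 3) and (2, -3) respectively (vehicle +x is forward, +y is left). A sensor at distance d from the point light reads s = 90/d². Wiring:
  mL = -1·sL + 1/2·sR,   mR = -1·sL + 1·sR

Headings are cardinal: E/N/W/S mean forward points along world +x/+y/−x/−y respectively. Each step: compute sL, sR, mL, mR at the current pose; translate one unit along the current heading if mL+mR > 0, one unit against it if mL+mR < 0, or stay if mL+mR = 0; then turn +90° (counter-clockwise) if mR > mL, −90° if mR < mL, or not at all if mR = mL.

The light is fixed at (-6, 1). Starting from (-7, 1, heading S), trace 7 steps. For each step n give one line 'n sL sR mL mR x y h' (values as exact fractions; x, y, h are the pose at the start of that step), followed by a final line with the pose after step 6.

n=0: pose=(-7,1,S); sL=45/4, sR=9/2; mL=-9, mR=-27/4; mL+mR=-63/4 → advance -1; mR−mL=9/4 → turn +1·90°
n=1: pose=(-7,2,E); sL=90/17, sR=18; mL=63/17, mR=216/17; mL+mR=279/17 → advance +1; mR−mL=9 → turn +1·90°
n=2: pose=(-6,2,N); sL=5, sR=5; mL=-5/2, mR=0; mL+mR=-5/2 → advance -1; mR−mL=5/2 → turn +1·90°
n=3: pose=(-6,1,W); sL=90/13, sR=90/13; mL=-45/13, mR=0; mL+mR=-45/13 → advance -1; mR−mL=45/13 → turn +1·90°
n=4: pose=(-5,1,S); sL=9/2, sR=45/4; mL=9/8, mR=27/4; mL+mR=63/8 → advance +1; mR−mL=45/8 → turn +1·90°
n=5: pose=(-5,0,E); sL=90/13, sR=18/5; mL=-333/65, mR=-216/65; mL+mR=-549/65 → advance -1; mR−mL=9/5 → turn +1·90°
n=6: pose=(-6,0,N); sL=9, sR=9; mL=-9/2, mR=0; mL+mR=-9/2 → advance -1; mR−mL=9/2 → turn +1·90°

0 45/4 9/2 -9 -27/4 -7 1 S
1 90/17 18 63/17 216/17 -7 2 E
2 5 5 -5/2 0 -6 2 N
3 90/13 90/13 -45/13 0 -6 1 W
4 9/2 45/4 9/8 27/4 -5 1 S
5 90/13 18/5 -333/65 -216/65 -5 0 E
6 9 9 -9/2 0 -6 0 N
final -6 -1 W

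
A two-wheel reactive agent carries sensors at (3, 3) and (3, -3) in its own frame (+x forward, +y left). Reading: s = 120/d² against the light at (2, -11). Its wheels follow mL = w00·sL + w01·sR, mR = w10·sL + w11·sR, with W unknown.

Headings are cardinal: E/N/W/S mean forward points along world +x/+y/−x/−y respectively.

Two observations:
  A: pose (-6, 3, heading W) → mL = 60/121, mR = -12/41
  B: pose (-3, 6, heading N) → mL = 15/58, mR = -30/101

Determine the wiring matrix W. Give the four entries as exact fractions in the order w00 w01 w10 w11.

obs A: pose=(-6,3,W) → sL=60/121, sR=12/41, mL=60/121, mR=-12/41
obs B: pose=(-3,6,N) → sL=15/58, sR=30/101, mL=15/58, mR=-30/101
sensor matrix S = [[60/121, 12/41], [15/58, 30/101]]; det S = 1040310/14530769
solve [mL_A; mL_B] = S·[w00; w01] and [mR_A; mR_B] = S·[w10; w11]:
  w00 = 1, w01 = 0, w10 = 0, w11 = -1

1 0 0 -1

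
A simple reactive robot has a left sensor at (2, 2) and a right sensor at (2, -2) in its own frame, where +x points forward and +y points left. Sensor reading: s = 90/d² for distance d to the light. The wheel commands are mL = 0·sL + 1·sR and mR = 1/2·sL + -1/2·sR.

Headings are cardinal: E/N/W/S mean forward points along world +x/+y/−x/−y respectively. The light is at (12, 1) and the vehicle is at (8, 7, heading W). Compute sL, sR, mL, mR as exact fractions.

left sensor world pos  = (6, 5); dL² = 52
right sensor world pos = (6, 9); dR² = 100
sL = 90/52 = 45/26
sR = 90/100 = 9/10
mL = 0·sL + 1·sR = 9/10
mR = 1/2·sL + -1/2·sR = 27/65

45/26 9/10 9/10 27/65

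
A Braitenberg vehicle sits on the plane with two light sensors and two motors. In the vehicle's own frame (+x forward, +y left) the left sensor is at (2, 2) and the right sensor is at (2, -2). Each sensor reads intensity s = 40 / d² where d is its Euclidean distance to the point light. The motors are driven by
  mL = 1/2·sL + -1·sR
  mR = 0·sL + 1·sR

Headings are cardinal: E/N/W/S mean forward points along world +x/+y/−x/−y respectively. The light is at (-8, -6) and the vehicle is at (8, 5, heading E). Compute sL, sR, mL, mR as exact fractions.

left sensor world pos  = (10, 7); dL² = 493
right sensor world pos = (10, 3); dR² = 405
sL = 40/493 = 40/493
sR = 40/405 = 8/81
mL = 1/2·sL + -1·sR = -2324/39933
mR = 0·sL + 1·sR = 8/81

40/493 8/81 -2324/39933 8/81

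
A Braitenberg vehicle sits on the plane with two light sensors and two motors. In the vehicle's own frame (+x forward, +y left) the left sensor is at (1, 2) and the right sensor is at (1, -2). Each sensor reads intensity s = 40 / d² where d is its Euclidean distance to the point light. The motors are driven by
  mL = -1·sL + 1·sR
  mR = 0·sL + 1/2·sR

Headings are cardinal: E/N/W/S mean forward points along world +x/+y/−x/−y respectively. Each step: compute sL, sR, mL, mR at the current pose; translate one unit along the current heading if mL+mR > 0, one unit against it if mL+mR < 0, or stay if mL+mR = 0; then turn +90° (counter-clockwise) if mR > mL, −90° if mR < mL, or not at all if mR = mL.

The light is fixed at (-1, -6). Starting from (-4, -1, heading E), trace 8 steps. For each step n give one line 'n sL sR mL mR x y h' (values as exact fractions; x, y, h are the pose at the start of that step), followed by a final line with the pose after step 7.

0 40/53 40/13 1600/689 20/13 -4 -1 E
1 5/2 5/4 -5/4 5/8 -3 -1 S
2 8/13 40/17 384/221 20/17 -3 0 E
3 20/13 20/17 -80/221 10/17 -2 0 S
4 40/49 40/9 1600/441 20/9 -2 -1 E
5 2 2 0 1 -1 -1 S
6 40/37 8 256/37 4 -1 -2 E
7 20/9 4 16/9 2 0 -2 S
final 0 -3 E

n=0: pose=(-4,-1,E); sL=40/53, sR=40/13; mL=1600/689, mR=20/13; mL+mR=2660/689 → advance +1; mR−mL=-540/689 → turn -1·90°
n=1: pose=(-3,-1,S); sL=5/2, sR=5/4; mL=-5/4, mR=5/8; mL+mR=-5/8 → advance -1; mR−mL=15/8 → turn +1·90°
n=2: pose=(-3,0,E); sL=8/13, sR=40/17; mL=384/221, mR=20/17; mL+mR=644/221 → advance +1; mR−mL=-124/221 → turn -1·90°
n=3: pose=(-2,0,S); sL=20/13, sR=20/17; mL=-80/221, mR=10/17; mL+mR=50/221 → advance +1; mR−mL=210/221 → turn +1·90°
n=4: pose=(-2,-1,E); sL=40/49, sR=40/9; mL=1600/441, mR=20/9; mL+mR=860/147 → advance +1; mR−mL=-620/441 → turn -1·90°
n=5: pose=(-1,-1,S); sL=2, sR=2; mL=0, mR=1; mL+mR=1 → advance +1; mR−mL=1 → turn +1·90°
n=6: pose=(-1,-2,E); sL=40/37, sR=8; mL=256/37, mR=4; mL+mR=404/37 → advance +1; mR−mL=-108/37 → turn -1·90°
n=7: pose=(0,-2,S); sL=20/9, sR=4; mL=16/9, mR=2; mL+mR=34/9 → advance +1; mR−mL=2/9 → turn +1·90°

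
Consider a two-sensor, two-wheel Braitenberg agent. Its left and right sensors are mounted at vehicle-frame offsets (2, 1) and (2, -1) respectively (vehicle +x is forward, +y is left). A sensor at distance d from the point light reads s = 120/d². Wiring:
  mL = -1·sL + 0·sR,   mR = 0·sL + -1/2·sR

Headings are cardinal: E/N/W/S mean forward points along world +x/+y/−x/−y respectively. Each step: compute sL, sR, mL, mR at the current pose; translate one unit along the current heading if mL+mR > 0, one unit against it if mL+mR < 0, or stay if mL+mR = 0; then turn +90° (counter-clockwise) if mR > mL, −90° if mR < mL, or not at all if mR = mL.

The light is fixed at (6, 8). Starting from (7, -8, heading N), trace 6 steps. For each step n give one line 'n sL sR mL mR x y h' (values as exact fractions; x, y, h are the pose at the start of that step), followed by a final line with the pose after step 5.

n=0: pose=(7,-8,N); sL=30/49, sR=3/5; mL=-30/49, mR=-3/10; mL+mR=-447/490 → advance -1; mR−mL=153/490 → turn +1·90°
n=1: pose=(7,-9,W); sL=24/65, sR=120/257; mL=-24/65, mR=-60/257; mL+mR=-10068/16705 → advance -1; mR−mL=2268/16705 → turn +1·90°
n=2: pose=(8,-9,S); sL=12/37, sR=60/181; mL=-12/37, mR=-30/181; mL+mR=-3282/6697 → advance -1; mR−mL=1062/6697 → turn +1·90°
n=3: pose=(8,-8,E); sL=120/241, sR=24/61; mL=-120/241, mR=-12/61; mL+mR=-10212/14701 → advance -1; mR−mL=4428/14701 → turn +1·90°
n=4: pose=(7,-8,N); sL=30/49, sR=3/5; mL=-30/49, mR=-3/10; mL+mR=-447/490 → advance -1; mR−mL=153/490 → turn +1·90°
n=5: pose=(7,-9,W); sL=24/65, sR=120/257; mL=-24/65, mR=-60/257; mL+mR=-10068/16705 → advance -1; mR−mL=2268/16705 → turn +1·90°

0 30/49 3/5 -30/49 -3/10 7 -8 N
1 24/65 120/257 -24/65 -60/257 7 -9 W
2 12/37 60/181 -12/37 -30/181 8 -9 S
3 120/241 24/61 -120/241 -12/61 8 -8 E
4 30/49 3/5 -30/49 -3/10 7 -8 N
5 24/65 120/257 -24/65 -60/257 7 -9 W
final 8 -9 S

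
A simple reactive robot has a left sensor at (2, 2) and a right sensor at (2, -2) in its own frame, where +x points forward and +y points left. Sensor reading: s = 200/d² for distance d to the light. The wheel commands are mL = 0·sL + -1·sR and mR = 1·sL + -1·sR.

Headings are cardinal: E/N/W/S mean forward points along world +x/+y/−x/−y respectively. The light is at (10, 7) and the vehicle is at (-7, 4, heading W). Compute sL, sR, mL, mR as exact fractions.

100/193 100/181 -100/181 -1200/34933

left sensor world pos  = (-9, 2); dL² = 386
right sensor world pos = (-9, 6); dR² = 362
sL = 200/386 = 100/193
sR = 200/362 = 100/181
mL = 0·sL + -1·sR = -100/181
mR = 1·sL + -1·sR = -1200/34933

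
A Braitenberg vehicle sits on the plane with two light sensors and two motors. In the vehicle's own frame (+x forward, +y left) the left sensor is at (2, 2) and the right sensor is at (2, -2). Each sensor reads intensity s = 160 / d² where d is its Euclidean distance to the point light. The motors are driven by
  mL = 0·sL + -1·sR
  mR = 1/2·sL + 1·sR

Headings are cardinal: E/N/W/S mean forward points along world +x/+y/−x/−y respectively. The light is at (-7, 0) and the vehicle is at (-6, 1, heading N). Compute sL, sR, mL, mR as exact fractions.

left sensor world pos  = (-8, 3); dL² = 10
right sensor world pos = (-4, 3); dR² = 18
sL = 160/10 = 16
sR = 160/18 = 80/9
mL = 0·sL + -1·sR = -80/9
mR = 1/2·sL + 1·sR = 152/9

16 80/9 -80/9 152/9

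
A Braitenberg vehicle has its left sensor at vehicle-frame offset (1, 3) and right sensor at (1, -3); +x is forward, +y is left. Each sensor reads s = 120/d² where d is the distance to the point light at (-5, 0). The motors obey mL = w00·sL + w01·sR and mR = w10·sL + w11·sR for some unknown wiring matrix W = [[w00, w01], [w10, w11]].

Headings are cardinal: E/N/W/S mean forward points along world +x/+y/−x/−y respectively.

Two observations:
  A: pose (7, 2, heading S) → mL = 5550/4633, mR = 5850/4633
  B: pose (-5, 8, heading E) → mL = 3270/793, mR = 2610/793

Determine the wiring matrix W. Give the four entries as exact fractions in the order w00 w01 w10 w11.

-1/2 1 1 1/2

obs A: pose=(7,2,S) → sL=60/113, sR=60/41, mL=5550/4633, mR=5850/4633
obs B: pose=(-5,8,E) → sL=60/61, sR=60/13, mL=3270/793, mR=2610/793
sensor matrix S = [[60/113, 60/41], [60/61, 60/13]]; det S = 3715200/3673969
solve [mL_A; mL_B] = S·[w00; w01] and [mR_A; mR_B] = S·[w10; w11]:
  w00 = -1/2, w01 = 1, w10 = 1, w11 = 1/2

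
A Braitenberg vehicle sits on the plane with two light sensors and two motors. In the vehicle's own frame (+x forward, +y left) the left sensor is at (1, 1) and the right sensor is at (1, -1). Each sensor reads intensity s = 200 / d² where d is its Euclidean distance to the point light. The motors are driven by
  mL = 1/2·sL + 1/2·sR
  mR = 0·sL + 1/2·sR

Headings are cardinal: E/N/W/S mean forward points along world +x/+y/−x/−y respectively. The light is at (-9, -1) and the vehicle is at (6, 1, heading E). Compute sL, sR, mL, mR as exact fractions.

40/53 200/257 10440/13621 100/257

left sensor world pos  = (7, 2); dL² = 265
right sensor world pos = (7, 0); dR² = 257
sL = 200/265 = 40/53
sR = 200/257 = 200/257
mL = 1/2·sL + 1/2·sR = 10440/13621
mR = 0·sL + 1/2·sR = 100/257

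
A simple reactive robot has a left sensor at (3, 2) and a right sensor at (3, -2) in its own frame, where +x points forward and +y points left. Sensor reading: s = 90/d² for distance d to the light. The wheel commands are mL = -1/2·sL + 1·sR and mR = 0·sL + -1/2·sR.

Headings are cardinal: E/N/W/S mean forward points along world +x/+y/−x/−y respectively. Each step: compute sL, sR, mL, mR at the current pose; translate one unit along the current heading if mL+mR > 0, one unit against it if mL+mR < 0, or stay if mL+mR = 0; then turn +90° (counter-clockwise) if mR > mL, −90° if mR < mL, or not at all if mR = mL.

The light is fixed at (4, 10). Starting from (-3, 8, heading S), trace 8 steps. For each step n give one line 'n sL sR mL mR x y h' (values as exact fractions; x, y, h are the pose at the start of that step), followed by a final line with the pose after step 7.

0 9/5 45/53 -27/530 -45/106 -3 8 S
1 90/109 90/101 5265/11009 -45/101 -3 9 W
2 45/52 9/4 189/104 -9/8 -4 9 N
3 90/29 90/29 45/29 -45/29 -4 10 E
4 2 90/109 -19/109 -45/109 -4 10 S
5 45/61 9/13 513/1586 -9/26 -4 11 W
6 90/97 90/41 6885/3977 -45/41 -3 11 N
7 45/16 45/8 135/32 -45/16 -3 12 E
final -2 12 S

n=0: pose=(-3,8,S); sL=9/5, sR=45/53; mL=-27/530, mR=-45/106; mL+mR=-126/265 → advance -1; mR−mL=-99/265 → turn -1·90°
n=1: pose=(-3,9,W); sL=90/109, sR=90/101; mL=5265/11009, mR=-45/101; mL+mR=360/11009 → advance +1; mR−mL=-10170/11009 → turn -1·90°
n=2: pose=(-4,9,N); sL=45/52, sR=9/4; mL=189/104, mR=-9/8; mL+mR=9/13 → advance +1; mR−mL=-153/52 → turn -1·90°
n=3: pose=(-4,10,E); sL=90/29, sR=90/29; mL=45/29, mR=-45/29; mL+mR=0 → advance +0; mR−mL=-90/29 → turn -1·90°
n=4: pose=(-4,10,S); sL=2, sR=90/109; mL=-19/109, mR=-45/109; mL+mR=-64/109 → advance -1; mR−mL=-26/109 → turn -1·90°
n=5: pose=(-4,11,W); sL=45/61, sR=9/13; mL=513/1586, mR=-9/26; mL+mR=-18/793 → advance -1; mR−mL=-531/793 → turn -1·90°
n=6: pose=(-3,11,N); sL=90/97, sR=90/41; mL=6885/3977, mR=-45/41; mL+mR=2520/3977 → advance +1; mR−mL=-11250/3977 → turn -1·90°
n=7: pose=(-3,12,E); sL=45/16, sR=45/8; mL=135/32, mR=-45/16; mL+mR=45/32 → advance +1; mR−mL=-225/32 → turn -1·90°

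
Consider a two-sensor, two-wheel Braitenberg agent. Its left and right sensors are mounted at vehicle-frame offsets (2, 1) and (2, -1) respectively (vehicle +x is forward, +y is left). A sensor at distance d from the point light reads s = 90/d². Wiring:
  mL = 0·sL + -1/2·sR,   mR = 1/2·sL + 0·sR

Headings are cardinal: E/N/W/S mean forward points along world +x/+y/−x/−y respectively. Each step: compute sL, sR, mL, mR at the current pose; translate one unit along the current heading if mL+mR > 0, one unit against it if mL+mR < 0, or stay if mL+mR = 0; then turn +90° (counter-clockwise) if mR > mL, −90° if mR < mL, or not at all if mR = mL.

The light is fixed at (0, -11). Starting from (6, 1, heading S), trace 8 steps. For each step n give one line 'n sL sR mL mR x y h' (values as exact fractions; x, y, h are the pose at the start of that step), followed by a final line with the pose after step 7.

n=0: pose=(6,1,S); sL=90/149, sR=18/25; mL=-9/25, mR=45/149; mL+mR=-216/3725 → advance -1; mR−mL=2466/3725 → turn +1·90°
n=1: pose=(6,2,E); sL=9/26, sR=45/104; mL=-45/208, mR=9/52; mL+mR=-9/208 → advance -1; mR−mL=81/208 → turn +1·90°
n=2: pose=(5,2,N); sL=90/241, sR=10/29; mL=-5/29, mR=45/241; mL+mR=100/6989 → advance +1; mR−mL=2510/6989 → turn +1·90°
n=3: pose=(5,3,W); sL=45/89, sR=5/13; mL=-5/26, mR=45/178; mL+mR=70/1157 → advance +1; mR−mL=515/1157 → turn +1·90°
n=4: pose=(4,3,S); sL=90/169, sR=10/17; mL=-5/17, mR=45/169; mL+mR=-80/2873 → advance -1; mR−mL=1610/2873 → turn +1·90°
n=5: pose=(4,4,E); sL=45/146, sR=45/116; mL=-45/232, mR=45/292; mL+mR=-675/16936 → advance -1; mR−mL=5895/16936 → turn +1·90°
n=6: pose=(3,4,N); sL=90/293, sR=18/61; mL=-9/61, mR=45/293; mL+mR=108/17873 → advance +1; mR−mL=5382/17873 → turn +1·90°
n=7: pose=(3,5,W); sL=45/113, sR=9/29; mL=-9/58, mR=45/226; mL+mR=144/3277 → advance +1; mR−mL=1161/3277 → turn +1·90°

0 90/149 18/25 -9/25 45/149 6 1 S
1 9/26 45/104 -45/208 9/52 6 2 E
2 90/241 10/29 -5/29 45/241 5 2 N
3 45/89 5/13 -5/26 45/178 5 3 W
4 90/169 10/17 -5/17 45/169 4 3 S
5 45/146 45/116 -45/232 45/292 4 4 E
6 90/293 18/61 -9/61 45/293 3 4 N
7 45/113 9/29 -9/58 45/226 3 5 W
final 2 5 S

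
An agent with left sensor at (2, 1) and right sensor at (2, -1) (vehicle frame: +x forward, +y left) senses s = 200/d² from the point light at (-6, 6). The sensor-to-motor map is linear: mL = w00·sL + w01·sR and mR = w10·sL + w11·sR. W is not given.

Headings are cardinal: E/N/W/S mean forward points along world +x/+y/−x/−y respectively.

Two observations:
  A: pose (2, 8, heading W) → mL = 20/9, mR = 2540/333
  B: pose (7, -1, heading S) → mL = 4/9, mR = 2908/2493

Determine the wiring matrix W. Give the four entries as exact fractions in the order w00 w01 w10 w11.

0 1/2 1 1/2

obs A: pose=(2,8,W) → sL=200/37, sR=40/9, mL=20/9, mR=2540/333
obs B: pose=(7,-1,S) → sL=200/277, sR=8/9, mL=4/9, mR=2908/2493
sensor matrix S = [[200/37, 40/9], [200/277, 8/9]]; det S = 147200/92241
solve [mL_A; mL_B] = S·[w00; w01] and [mR_A; mR_B] = S·[w10; w11]:
  w00 = 0, w01 = 1/2, w10 = 1, w11 = 1/2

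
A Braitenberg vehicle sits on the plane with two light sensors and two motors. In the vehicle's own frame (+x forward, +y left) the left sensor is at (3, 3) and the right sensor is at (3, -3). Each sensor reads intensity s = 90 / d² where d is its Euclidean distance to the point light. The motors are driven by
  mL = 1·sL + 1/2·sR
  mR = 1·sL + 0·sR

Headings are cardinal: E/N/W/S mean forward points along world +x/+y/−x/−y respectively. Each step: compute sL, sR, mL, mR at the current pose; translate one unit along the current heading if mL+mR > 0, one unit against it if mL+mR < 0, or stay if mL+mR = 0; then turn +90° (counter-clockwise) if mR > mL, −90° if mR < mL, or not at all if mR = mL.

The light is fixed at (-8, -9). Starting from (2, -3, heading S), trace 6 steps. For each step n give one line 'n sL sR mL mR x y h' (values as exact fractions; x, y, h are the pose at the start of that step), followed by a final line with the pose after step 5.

0 45/89 45/29 6615/5162 45/89 2 -3 S
1 90/53 90/113 12555/5989 90/53 2 -4 W
2 9/10 45/104 1161/1040 9/10 1 -4 N
3 2/5 10/17 59/85 2/5 1 -3 E
4 45/89 45/29 6615/5162 45/89 2 -3 S
5 90/53 90/113 12555/5989 90/53 2 -4 W
final 1 -4 N

n=0: pose=(2,-3,S); sL=45/89, sR=45/29; mL=6615/5162, mR=45/89; mL+mR=9225/5162 → advance +1; mR−mL=-45/58 → turn -1·90°
n=1: pose=(2,-4,W); sL=90/53, sR=90/113; mL=12555/5989, mR=90/53; mL+mR=22725/5989 → advance +1; mR−mL=-45/113 → turn -1·90°
n=2: pose=(1,-4,N); sL=9/10, sR=45/104; mL=1161/1040, mR=9/10; mL+mR=2097/1040 → advance +1; mR−mL=-45/208 → turn -1·90°
n=3: pose=(1,-3,E); sL=2/5, sR=10/17; mL=59/85, mR=2/5; mL+mR=93/85 → advance +1; mR−mL=-5/17 → turn -1·90°
n=4: pose=(2,-3,S); sL=45/89, sR=45/29; mL=6615/5162, mR=45/89; mL+mR=9225/5162 → advance +1; mR−mL=-45/58 → turn -1·90°
n=5: pose=(2,-4,W); sL=90/53, sR=90/113; mL=12555/5989, mR=90/53; mL+mR=22725/5989 → advance +1; mR−mL=-45/113 → turn -1·90°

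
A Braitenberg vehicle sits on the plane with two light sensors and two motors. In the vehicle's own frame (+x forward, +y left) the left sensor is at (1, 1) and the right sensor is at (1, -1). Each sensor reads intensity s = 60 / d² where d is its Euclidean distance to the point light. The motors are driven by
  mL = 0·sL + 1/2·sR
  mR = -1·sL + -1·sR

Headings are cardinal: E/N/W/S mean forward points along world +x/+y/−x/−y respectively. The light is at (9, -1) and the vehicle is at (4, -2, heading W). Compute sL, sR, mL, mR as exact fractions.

3/2 5/3 5/6 -19/6

left sensor world pos  = (3, -3); dL² = 40
right sensor world pos = (3, -1); dR² = 36
sL = 60/40 = 3/2
sR = 60/36 = 5/3
mL = 0·sL + 1/2·sR = 5/6
mR = -1·sL + -1·sR = -19/6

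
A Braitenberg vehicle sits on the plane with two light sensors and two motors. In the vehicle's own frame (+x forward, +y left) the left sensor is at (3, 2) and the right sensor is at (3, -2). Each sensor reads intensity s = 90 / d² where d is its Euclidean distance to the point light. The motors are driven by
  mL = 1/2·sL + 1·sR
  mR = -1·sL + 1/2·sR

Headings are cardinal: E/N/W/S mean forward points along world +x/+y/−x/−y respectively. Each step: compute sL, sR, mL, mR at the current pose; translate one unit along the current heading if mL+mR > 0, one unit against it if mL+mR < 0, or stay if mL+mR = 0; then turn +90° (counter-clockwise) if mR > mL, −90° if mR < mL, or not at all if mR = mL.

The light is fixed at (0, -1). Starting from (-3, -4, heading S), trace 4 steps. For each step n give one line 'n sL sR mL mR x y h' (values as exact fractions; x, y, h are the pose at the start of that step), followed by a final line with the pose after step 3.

n=0: pose=(-3,-4,S); sL=90/37, sR=90/61; mL=6075/2257, mR=-3825/2257; mL+mR=2250/2257 → advance +1; mR−mL=-9900/2257 → turn -1·90°
n=1: pose=(-3,-5,W); sL=5/4, sR=9/4; mL=23/8, mR=-1/8; mL+mR=11/4 → advance +1; mR−mL=-3 → turn -1·90°
n=2: pose=(-4,-5,N); sL=90/37, sR=18; mL=711/37, mR=243/37; mL+mR=954/37 → advance +1; mR−mL=-468/37 → turn -1·90°
n=3: pose=(-4,-4,E); sL=45, sR=45/13; mL=675/26, mR=-1125/26; mL+mR=-225/13 → advance -1; mR−mL=-900/13 → turn -1·90°

0 90/37 90/61 6075/2257 -3825/2257 -3 -4 S
1 5/4 9/4 23/8 -1/8 -3 -5 W
2 90/37 18 711/37 243/37 -4 -5 N
3 45 45/13 675/26 -1125/26 -4 -4 E
final -5 -4 S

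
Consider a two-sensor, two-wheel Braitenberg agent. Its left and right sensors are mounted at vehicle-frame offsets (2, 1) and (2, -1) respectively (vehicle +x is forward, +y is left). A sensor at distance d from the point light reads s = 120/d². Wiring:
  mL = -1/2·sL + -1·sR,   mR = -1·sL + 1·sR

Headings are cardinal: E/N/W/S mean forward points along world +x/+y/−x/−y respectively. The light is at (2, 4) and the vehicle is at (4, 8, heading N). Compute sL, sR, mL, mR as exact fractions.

120/37 8/3 -476/111 -64/111

left sensor world pos  = (3, 10); dL² = 37
right sensor world pos = (5, 10); dR² = 45
sL = 120/37 = 120/37
sR = 120/45 = 8/3
mL = -1/2·sL + -1·sR = -476/111
mR = -1·sL + 1·sR = -64/111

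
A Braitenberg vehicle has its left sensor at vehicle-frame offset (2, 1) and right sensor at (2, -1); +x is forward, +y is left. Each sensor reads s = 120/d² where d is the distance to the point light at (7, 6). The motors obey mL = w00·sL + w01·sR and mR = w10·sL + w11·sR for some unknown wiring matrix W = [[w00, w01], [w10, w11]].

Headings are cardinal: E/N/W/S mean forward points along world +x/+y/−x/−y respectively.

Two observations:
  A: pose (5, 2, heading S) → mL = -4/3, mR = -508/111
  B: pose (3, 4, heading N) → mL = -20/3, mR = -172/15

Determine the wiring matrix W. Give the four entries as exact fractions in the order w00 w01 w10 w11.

obs A: pose=(5,2,S) → sL=120/37, sR=8/3, mL=-4/3, mR=-508/111
obs B: pose=(3,4,N) → sL=24/5, sR=40/3, mL=-20/3, mR=-172/15
sensor matrix S = [[120/37, 8/3], [24/5, 40/3]]; det S = 5632/185
solve [mL_A; mL_B] = S·[w00; w01] and [mR_A; mR_B] = S·[w10; w11]:
  w00 = 0, w01 = -1/2, w10 = -1, w11 = -1/2

0 -1/2 -1 -1/2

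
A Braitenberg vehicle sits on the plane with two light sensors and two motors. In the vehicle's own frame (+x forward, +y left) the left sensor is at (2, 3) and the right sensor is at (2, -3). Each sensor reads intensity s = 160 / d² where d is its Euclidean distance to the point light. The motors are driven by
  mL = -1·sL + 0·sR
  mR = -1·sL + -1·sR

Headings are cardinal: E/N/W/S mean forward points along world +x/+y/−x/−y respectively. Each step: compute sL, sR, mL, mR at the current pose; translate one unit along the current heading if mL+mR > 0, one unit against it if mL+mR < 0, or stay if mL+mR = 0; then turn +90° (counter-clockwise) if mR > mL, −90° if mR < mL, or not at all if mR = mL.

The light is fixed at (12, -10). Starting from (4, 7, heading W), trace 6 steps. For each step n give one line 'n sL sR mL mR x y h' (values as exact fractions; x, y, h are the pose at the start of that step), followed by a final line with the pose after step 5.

0 20/37 8/25 -20/37 -796/925 4 7 W
1 160/461 160/377 -160/461 -134080/173797 5 7 N
2 80/193 80/97 -80/193 -23200/18721 5 6 E
3 160/221 160/317 -160/221 -86080/70057 4 6 S
4 20/37 8/25 -20/37 -796/925 4 7 W
5 160/461 160/377 -160/461 -134080/173797 5 7 N
final 5 6 E

n=0: pose=(4,7,W); sL=20/37, sR=8/25; mL=-20/37, mR=-796/925; mL+mR=-1296/925 → advance -1; mR−mL=-8/25 → turn -1·90°
n=1: pose=(5,7,N); sL=160/461, sR=160/377; mL=-160/461, mR=-134080/173797; mL+mR=-194400/173797 → advance -1; mR−mL=-160/377 → turn -1·90°
n=2: pose=(5,6,E); sL=80/193, sR=80/97; mL=-80/193, mR=-23200/18721; mL+mR=-30960/18721 → advance -1; mR−mL=-80/97 → turn -1·90°
n=3: pose=(4,6,S); sL=160/221, sR=160/317; mL=-160/221, mR=-86080/70057; mL+mR=-136800/70057 → advance -1; mR−mL=-160/317 → turn -1·90°
n=4: pose=(4,7,W); sL=20/37, sR=8/25; mL=-20/37, mR=-796/925; mL+mR=-1296/925 → advance -1; mR−mL=-8/25 → turn -1·90°
n=5: pose=(5,7,N); sL=160/461, sR=160/377; mL=-160/461, mR=-134080/173797; mL+mR=-194400/173797 → advance -1; mR−mL=-160/377 → turn -1·90°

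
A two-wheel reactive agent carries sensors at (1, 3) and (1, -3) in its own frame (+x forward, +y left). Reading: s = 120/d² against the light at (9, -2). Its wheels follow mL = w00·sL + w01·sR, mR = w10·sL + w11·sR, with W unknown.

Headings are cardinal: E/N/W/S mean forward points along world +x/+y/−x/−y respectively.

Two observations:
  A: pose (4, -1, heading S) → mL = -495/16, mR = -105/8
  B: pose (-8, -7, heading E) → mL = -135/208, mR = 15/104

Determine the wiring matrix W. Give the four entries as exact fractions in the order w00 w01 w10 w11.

obs A: pose=(4,-1,S) → sL=30, sR=15/8, mL=-495/16, mR=-105/8
obs B: pose=(-8,-7,E) → sL=6/13, sR=3/8, mL=-135/208, mR=15/104
sensor matrix S = [[30, 15/8], [6/13, 3/8]]; det S = 135/13
solve [mL_A; mL_B] = S·[w00; w01] and [mR_A; mR_B] = S·[w10; w11]:
  w00 = -1, w01 = -1/2, w10 = -1/2, w11 = 1

-1 -1/2 -1/2 1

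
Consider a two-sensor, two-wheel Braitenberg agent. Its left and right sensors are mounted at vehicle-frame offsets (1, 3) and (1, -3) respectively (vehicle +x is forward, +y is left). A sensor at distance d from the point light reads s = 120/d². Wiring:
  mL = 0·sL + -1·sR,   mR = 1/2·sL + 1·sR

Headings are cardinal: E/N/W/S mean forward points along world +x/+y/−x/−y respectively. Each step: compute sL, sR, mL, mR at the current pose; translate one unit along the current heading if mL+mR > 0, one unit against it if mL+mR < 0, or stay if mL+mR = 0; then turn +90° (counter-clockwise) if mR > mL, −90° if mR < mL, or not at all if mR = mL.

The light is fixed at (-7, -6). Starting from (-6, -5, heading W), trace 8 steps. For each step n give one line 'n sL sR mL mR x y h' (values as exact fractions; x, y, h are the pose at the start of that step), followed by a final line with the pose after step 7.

0 30 15/2 -15/2 45/2 -6 -5 W
1 40/3 40/3 -40/3 20 -7 -5 S
2 12 12 -12 18 -7 -6 E
3 24 120/17 -120/17 324/17 -6 -6 N
4 30 15/2 -15/2 45/2 -6 -5 W
5 40/3 40/3 -40/3 20 -7 -5 S
6 12 12 -12 18 -7 -6 E
7 24 120/17 -120/17 324/17 -6 -6 N
final -6 -5 W

n=0: pose=(-6,-5,W); sL=30, sR=15/2; mL=-15/2, mR=45/2; mL+mR=15 → advance +1; mR−mL=30 → turn +1·90°
n=1: pose=(-7,-5,S); sL=40/3, sR=40/3; mL=-40/3, mR=20; mL+mR=20/3 → advance +1; mR−mL=100/3 → turn +1·90°
n=2: pose=(-7,-6,E); sL=12, sR=12; mL=-12, mR=18; mL+mR=6 → advance +1; mR−mL=30 → turn +1·90°
n=3: pose=(-6,-6,N); sL=24, sR=120/17; mL=-120/17, mR=324/17; mL+mR=12 → advance +1; mR−mL=444/17 → turn +1·90°
n=4: pose=(-6,-5,W); sL=30, sR=15/2; mL=-15/2, mR=45/2; mL+mR=15 → advance +1; mR−mL=30 → turn +1·90°
n=5: pose=(-7,-5,S); sL=40/3, sR=40/3; mL=-40/3, mR=20; mL+mR=20/3 → advance +1; mR−mL=100/3 → turn +1·90°
n=6: pose=(-7,-6,E); sL=12, sR=12; mL=-12, mR=18; mL+mR=6 → advance +1; mR−mL=30 → turn +1·90°
n=7: pose=(-6,-6,N); sL=24, sR=120/17; mL=-120/17, mR=324/17; mL+mR=12 → advance +1; mR−mL=444/17 → turn +1·90°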